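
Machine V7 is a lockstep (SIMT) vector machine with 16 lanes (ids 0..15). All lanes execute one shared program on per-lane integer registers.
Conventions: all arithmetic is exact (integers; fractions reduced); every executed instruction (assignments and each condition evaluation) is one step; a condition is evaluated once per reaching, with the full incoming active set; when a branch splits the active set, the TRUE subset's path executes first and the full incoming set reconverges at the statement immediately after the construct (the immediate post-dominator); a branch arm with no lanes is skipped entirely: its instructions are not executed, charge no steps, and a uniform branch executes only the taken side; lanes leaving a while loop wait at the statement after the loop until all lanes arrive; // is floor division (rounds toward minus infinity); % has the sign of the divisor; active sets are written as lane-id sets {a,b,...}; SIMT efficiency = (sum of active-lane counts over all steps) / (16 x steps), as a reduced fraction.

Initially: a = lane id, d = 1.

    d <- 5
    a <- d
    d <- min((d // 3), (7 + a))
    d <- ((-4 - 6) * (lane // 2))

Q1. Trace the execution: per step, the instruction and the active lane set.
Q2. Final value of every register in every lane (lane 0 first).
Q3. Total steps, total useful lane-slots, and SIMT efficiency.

step 0: d <- 5                       {0,1,2,3,4,5,6,7,8,9,10,11,12,13,14,15}
step 1: a <- d                       {0,1,2,3,4,5,6,7,8,9,10,11,12,13,14,15}
step 2: d <- min((d // 3), (7 + a))  {0,1,2,3,4,5,6,7,8,9,10,11,12,13,14,15}
step 3: d <- ((-4 - 6) * (lane // 2)) {0,1,2,3,4,5,6,7,8,9,10,11,12,13,14,15}

Answer: 4 steps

a: 5,5,5,5,5,5,5,5,5,5,5,5,5,5,5,5
d: 0,0,-10,-10,-20,-20,-30,-30,-40,-40,-50,-50,-60,-60,-70,-70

steps = 4; useful = 64; efficiency = 64/64 = 1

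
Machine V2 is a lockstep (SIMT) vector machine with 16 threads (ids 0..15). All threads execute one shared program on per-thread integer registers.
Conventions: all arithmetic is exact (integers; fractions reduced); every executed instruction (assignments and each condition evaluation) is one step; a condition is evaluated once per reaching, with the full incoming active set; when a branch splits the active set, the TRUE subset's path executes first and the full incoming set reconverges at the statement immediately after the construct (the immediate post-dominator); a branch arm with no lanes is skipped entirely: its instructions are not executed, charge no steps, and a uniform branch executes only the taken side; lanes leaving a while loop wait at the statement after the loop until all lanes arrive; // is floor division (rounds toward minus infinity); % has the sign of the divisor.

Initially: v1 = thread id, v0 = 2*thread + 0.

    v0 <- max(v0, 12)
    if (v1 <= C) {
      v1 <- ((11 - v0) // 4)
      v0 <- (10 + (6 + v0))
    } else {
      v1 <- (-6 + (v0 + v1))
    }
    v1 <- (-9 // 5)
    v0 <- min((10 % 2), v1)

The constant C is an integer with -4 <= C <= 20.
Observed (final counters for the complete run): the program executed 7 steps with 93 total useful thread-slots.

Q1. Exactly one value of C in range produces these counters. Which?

Answer: C = 12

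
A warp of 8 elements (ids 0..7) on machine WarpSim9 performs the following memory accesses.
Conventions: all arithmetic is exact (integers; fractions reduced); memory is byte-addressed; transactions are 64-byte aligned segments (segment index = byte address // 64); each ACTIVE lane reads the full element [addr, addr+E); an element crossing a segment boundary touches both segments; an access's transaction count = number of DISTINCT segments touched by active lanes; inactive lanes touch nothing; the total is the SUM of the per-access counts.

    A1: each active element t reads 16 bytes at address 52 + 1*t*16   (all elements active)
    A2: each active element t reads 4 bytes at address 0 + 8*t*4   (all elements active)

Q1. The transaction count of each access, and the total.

A1: 3 transactions
A2: 4 transactions

Answer: 3,4; total 7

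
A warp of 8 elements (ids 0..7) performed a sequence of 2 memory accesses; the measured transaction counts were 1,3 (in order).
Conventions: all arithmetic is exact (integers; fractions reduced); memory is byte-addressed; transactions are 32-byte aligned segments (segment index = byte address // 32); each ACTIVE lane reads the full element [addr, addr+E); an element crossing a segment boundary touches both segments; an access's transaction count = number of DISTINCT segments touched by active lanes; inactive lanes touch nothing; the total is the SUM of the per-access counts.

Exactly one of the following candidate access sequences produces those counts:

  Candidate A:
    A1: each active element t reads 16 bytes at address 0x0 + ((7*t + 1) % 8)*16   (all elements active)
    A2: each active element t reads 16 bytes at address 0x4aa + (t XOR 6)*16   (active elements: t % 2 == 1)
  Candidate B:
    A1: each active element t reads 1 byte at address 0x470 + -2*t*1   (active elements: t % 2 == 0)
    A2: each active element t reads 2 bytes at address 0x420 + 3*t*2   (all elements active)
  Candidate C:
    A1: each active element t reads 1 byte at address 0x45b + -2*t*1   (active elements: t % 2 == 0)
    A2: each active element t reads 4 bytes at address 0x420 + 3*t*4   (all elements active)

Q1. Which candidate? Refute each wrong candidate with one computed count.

A: A1 gives 4 transactions, not 1
B: A2 gives 2 transactions, not 3
C: all counts match (1,3)

Answer: C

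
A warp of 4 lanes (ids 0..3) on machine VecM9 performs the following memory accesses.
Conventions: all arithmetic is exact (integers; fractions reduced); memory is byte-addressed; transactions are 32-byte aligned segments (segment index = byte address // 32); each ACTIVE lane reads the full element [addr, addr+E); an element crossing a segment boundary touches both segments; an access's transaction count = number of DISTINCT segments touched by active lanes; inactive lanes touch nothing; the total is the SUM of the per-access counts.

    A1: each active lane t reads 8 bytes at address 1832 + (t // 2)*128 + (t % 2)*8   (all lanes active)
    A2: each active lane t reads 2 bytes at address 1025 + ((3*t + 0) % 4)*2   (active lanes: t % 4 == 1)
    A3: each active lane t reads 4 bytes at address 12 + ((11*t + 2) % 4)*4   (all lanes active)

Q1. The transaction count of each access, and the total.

A1: 2 transactions
A2: 1 transaction
A3: 1 transaction

Answer: 2,1,1; total 4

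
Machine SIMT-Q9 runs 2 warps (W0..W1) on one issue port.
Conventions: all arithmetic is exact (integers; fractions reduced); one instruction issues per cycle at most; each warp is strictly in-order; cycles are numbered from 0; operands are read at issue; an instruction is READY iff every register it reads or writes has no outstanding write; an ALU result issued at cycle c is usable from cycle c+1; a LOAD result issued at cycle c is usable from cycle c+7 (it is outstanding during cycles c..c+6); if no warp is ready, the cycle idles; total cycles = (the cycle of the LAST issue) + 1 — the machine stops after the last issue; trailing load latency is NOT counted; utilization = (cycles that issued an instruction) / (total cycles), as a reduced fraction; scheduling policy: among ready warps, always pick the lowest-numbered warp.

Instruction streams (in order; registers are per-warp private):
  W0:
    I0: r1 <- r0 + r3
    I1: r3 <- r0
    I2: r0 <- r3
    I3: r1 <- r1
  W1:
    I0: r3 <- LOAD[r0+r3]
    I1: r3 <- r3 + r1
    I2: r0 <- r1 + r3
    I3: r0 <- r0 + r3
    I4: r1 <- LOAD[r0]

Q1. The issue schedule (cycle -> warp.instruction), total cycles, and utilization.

cycle 0: W0.I0
cycle 1: W0.I1
cycle 2: W0.I2
cycle 3: W0.I3
cycle 4: W1.I0
cycle 5: idle
cycle 6: idle
cycle 7: idle
cycle 8: idle
cycle 9: idle
cycle 10: idle
cycle 11: W1.I1
cycle 12: W1.I2
cycle 13: W1.I3
cycle 14: W1.I4

Answer: 15 cycles, utilization 3/5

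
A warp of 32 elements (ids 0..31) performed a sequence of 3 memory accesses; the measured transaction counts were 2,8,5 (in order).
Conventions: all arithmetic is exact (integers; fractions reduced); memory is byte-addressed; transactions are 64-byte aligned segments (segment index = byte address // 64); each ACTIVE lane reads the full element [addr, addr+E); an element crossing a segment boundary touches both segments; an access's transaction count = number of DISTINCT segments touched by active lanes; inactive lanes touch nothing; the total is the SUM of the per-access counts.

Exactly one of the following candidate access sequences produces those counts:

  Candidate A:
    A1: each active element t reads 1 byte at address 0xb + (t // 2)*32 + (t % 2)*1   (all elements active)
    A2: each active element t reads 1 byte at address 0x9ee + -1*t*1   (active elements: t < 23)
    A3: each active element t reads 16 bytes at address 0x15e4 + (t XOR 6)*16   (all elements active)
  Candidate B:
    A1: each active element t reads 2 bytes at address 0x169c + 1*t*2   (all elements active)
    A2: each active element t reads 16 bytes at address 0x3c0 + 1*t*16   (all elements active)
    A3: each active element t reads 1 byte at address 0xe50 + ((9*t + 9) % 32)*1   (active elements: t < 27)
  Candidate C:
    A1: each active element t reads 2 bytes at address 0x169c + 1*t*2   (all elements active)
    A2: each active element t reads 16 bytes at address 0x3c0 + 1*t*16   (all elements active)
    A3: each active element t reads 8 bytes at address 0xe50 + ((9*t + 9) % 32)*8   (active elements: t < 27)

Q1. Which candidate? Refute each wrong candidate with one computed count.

A: A1 gives 8 transactions, not 2
B: A3 gives 1 transaction, not 5
C: all counts match (2,8,5)

Answer: C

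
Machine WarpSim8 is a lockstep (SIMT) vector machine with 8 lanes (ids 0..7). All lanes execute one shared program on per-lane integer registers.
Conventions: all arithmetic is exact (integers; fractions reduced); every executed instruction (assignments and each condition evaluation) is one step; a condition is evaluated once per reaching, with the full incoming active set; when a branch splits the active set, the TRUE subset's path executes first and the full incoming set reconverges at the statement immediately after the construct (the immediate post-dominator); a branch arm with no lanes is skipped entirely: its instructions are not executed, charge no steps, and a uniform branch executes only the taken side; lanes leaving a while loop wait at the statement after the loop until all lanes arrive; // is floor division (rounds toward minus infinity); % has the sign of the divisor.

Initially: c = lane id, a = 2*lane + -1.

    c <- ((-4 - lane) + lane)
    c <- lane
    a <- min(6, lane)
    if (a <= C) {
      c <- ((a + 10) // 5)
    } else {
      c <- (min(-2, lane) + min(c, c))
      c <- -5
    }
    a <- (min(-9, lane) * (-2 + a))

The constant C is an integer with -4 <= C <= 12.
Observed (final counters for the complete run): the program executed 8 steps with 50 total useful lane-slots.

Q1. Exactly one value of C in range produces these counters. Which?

Answer: C = 5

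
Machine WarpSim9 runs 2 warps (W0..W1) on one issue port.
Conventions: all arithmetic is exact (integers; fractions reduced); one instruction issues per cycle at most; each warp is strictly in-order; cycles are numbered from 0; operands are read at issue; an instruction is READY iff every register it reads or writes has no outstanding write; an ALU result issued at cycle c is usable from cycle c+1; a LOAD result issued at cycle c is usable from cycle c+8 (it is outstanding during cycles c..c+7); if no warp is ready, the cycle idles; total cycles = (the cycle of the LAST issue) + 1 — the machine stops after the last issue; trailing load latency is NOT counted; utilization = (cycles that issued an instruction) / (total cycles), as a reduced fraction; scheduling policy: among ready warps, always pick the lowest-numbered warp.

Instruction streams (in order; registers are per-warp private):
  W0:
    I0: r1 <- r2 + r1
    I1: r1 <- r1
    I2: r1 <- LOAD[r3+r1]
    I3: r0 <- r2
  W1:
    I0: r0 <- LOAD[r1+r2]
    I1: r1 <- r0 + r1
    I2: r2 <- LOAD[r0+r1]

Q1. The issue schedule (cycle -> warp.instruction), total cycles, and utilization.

cycle 0: W0.I0
cycle 1: W0.I1
cycle 2: W0.I2
cycle 3: W0.I3
cycle 4: W1.I0
cycle 5: idle
cycle 6: idle
cycle 7: idle
cycle 8: idle
cycle 9: idle
cycle 10: idle
cycle 11: idle
cycle 12: W1.I1
cycle 13: W1.I2

Answer: 14 cycles, utilization 1/2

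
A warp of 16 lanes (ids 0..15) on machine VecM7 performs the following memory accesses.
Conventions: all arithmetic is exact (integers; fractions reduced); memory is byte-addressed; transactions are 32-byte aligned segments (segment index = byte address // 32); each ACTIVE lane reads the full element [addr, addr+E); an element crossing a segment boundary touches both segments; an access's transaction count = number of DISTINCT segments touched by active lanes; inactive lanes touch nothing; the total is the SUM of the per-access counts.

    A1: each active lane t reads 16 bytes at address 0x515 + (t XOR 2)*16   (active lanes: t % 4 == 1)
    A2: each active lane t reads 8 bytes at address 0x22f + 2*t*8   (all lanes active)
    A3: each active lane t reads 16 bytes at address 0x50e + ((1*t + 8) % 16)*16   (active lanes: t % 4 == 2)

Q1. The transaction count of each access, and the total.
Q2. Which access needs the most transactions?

A1: 4 transactions
A2: 9 transactions
A3: 4 transactions

Answer: 4,9,4; total 17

Answer: A2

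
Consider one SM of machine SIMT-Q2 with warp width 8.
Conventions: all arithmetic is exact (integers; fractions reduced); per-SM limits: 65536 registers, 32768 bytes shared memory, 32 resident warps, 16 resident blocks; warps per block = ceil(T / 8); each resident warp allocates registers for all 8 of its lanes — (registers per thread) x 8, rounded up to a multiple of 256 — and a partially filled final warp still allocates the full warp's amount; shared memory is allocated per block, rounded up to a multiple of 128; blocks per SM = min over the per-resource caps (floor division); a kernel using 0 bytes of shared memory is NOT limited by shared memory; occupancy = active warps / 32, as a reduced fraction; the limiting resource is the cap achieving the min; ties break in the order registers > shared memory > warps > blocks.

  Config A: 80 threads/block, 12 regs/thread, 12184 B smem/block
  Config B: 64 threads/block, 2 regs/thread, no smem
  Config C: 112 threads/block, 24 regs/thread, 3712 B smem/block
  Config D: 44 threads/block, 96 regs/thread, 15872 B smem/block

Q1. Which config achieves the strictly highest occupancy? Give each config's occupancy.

occupancies: A 5/8, B 1, C 7/8, D 3/8

Answer: B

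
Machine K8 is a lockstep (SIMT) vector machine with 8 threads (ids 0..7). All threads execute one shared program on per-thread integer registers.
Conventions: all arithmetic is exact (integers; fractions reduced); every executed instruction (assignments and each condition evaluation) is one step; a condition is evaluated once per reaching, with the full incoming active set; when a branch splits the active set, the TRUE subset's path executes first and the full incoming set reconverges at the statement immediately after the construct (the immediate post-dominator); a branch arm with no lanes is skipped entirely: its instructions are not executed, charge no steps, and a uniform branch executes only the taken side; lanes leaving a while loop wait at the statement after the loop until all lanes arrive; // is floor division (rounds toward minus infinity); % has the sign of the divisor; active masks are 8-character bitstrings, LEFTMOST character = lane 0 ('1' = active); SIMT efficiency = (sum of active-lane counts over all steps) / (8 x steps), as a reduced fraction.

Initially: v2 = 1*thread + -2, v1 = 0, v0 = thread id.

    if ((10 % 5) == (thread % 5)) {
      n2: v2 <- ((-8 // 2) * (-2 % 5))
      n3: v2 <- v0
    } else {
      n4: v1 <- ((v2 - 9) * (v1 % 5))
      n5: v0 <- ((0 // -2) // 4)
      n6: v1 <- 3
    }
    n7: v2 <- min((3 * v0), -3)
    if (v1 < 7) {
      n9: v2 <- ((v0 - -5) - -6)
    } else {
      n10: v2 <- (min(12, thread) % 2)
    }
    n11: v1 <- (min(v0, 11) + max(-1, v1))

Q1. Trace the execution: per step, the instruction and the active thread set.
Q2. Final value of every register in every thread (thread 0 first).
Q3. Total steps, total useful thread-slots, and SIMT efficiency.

step 0: eval ((10 % 5) == (thread % 5)) 11111111
step 1: v2 <- ((-8 // 2) * (-2 % 5)) 10000100
step 2: v2 <- v0                     10000100
step 3: v1 <- ((v2 - 9) * (v1 % 5))  01111011
step 4: v0 <- ((0 // -2) // 4)       01111011
step 5: v1 <- 3                      01111011
step 6: v2 <- min((3 * v0), -3)      11111111
step 7: eval (v1 < 7)                11111111
step 8: v2 <- ((v0 - -5) - -6)       11111111
step 9: v1 <- (min(v0, 11) + max(-1, v1)) 11111111

Answer: 10 steps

v2: 11,11,11,11,11,16,11,11
v1: 0,3,3,3,3,5,3,3
v0: 0,0,0,0,0,5,0,0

steps = 10; useful = 62; efficiency = 62/80 = 31/40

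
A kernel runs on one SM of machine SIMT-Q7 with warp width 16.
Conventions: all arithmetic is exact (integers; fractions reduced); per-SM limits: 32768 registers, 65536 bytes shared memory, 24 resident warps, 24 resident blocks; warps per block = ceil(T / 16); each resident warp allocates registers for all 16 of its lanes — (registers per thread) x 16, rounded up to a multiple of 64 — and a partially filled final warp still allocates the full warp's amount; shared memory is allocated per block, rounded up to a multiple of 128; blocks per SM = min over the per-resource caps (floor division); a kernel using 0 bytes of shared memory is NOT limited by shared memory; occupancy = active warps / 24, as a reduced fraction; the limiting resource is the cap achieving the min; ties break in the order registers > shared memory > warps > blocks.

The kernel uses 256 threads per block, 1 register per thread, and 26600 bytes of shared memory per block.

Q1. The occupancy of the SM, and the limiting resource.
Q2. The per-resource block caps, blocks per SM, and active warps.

Answer: occupancy 2/3, limited by warps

registers: 32 blocks
shared memory: 2 blocks
warps: 1 block
blocks: 24 blocks

Answer: 1 block, 16 active warps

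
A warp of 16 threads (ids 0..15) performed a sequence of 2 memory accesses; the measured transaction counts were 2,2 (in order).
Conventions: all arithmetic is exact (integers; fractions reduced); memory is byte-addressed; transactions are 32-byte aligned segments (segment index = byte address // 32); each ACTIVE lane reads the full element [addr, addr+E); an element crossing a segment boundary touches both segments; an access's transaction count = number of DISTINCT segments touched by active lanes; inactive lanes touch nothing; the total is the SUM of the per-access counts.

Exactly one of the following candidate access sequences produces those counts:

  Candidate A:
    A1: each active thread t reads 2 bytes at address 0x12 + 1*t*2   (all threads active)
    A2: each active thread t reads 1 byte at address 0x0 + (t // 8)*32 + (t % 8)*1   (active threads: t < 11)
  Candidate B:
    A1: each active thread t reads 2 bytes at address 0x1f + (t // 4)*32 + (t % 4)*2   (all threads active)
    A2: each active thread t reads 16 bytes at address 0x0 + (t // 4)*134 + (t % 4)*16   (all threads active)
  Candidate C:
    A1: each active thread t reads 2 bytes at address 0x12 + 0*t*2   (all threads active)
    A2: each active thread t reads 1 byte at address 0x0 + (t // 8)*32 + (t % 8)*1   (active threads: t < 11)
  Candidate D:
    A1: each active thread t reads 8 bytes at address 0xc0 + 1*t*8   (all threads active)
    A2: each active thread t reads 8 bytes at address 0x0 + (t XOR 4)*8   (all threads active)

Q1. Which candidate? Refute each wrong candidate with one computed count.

B: A1 gives 5 transactions, not 2
C: A1 gives 1 transaction, not 2
D: A1 gives 4 transactions, not 2
A: all counts match (2,2)

Answer: A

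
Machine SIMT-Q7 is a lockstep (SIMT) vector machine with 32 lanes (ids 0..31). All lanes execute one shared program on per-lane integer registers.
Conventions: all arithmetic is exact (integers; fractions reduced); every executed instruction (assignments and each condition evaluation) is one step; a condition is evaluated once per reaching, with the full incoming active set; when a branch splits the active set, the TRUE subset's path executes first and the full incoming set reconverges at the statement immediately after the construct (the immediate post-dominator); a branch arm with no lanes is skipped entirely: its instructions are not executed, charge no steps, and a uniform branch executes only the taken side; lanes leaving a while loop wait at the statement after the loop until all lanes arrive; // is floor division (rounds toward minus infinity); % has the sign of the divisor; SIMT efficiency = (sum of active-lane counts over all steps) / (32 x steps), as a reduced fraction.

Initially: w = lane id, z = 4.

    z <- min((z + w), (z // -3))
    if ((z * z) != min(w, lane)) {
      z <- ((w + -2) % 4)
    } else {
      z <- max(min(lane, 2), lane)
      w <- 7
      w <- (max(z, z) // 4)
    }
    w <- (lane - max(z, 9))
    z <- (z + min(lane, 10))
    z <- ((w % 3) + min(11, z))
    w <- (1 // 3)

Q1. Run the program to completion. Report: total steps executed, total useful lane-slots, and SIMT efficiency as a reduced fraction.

Answer: 10 steps, 226 useful, 113/160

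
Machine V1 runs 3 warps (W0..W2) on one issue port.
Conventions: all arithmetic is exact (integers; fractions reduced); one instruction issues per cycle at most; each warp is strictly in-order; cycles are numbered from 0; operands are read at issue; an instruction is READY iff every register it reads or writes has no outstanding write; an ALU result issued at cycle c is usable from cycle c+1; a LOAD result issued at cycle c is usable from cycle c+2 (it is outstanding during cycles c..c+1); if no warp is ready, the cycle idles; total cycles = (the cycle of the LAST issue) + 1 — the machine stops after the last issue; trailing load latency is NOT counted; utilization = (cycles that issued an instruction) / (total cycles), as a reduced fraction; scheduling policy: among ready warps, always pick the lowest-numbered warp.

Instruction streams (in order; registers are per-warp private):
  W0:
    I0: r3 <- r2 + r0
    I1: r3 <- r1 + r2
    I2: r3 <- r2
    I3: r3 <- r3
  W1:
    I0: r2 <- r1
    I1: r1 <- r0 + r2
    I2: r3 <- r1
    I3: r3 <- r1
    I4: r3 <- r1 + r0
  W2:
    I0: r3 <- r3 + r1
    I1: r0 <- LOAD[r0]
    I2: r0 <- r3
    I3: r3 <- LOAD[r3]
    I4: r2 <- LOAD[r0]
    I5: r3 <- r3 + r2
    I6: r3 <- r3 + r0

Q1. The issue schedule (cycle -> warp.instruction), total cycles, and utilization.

cycle 0: W0.I0
cycle 1: W0.I1
cycle 2: W0.I2
cycle 3: W0.I3
cycle 4: W1.I0
cycle 5: W1.I1
cycle 6: W1.I2
cycle 7: W1.I3
cycle 8: W1.I4
cycle 9: W2.I0
cycle 10: W2.I1
cycle 11: idle
cycle 12: W2.I2
cycle 13: W2.I3
cycle 14: W2.I4
cycle 15: idle
cycle 16: W2.I5
cycle 17: W2.I6

Answer: 18 cycles, utilization 8/9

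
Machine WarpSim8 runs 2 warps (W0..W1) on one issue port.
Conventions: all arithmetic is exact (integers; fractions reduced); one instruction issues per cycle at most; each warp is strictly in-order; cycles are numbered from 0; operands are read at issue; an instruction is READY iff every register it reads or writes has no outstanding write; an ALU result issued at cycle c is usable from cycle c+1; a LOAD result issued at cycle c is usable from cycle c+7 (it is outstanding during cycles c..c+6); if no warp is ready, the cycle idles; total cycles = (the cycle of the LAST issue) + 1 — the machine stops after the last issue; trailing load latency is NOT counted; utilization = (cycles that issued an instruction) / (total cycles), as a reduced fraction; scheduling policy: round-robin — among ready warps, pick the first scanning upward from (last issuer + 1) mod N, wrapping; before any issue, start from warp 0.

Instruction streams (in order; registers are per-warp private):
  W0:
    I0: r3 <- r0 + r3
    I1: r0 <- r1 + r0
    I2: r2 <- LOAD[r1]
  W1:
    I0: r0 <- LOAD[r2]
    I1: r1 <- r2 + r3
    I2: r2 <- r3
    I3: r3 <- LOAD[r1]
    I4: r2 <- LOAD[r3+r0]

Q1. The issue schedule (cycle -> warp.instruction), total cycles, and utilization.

cycle 0: W0.I0
cycle 1: W1.I0
cycle 2: W0.I1
cycle 3: W1.I1
cycle 4: W0.I2
cycle 5: W1.I2
cycle 6: W1.I3
cycle 7: idle
cycle 8: idle
cycle 9: idle
cycle 10: idle
cycle 11: idle
cycle 12: idle
cycle 13: W1.I4

Answer: 14 cycles, utilization 4/7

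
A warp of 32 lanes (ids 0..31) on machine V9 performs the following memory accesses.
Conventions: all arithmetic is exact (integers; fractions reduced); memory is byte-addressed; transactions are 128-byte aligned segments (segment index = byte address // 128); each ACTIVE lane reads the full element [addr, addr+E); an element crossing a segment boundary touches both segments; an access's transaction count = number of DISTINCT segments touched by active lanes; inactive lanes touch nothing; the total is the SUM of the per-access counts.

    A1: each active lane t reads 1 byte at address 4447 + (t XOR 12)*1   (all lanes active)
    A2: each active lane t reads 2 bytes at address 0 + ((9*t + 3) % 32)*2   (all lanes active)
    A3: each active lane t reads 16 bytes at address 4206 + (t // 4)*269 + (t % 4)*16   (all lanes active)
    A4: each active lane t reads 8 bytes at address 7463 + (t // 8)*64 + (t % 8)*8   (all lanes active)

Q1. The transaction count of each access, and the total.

A1: 1 transaction
A2: 1 transaction
A3: 11 transactions
A4: 3 transactions

Answer: 1,1,11,3; total 16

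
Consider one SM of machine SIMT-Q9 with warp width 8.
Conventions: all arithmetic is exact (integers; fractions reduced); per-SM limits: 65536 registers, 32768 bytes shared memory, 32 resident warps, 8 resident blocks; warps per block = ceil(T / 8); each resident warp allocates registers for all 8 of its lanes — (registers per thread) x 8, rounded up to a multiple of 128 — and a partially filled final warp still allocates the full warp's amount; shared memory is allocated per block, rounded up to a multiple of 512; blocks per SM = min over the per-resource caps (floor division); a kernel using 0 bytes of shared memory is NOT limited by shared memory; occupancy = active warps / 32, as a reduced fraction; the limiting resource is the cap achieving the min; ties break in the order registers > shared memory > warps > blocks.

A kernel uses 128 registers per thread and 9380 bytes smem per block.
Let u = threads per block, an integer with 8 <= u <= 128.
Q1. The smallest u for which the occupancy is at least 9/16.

Answer: u = 41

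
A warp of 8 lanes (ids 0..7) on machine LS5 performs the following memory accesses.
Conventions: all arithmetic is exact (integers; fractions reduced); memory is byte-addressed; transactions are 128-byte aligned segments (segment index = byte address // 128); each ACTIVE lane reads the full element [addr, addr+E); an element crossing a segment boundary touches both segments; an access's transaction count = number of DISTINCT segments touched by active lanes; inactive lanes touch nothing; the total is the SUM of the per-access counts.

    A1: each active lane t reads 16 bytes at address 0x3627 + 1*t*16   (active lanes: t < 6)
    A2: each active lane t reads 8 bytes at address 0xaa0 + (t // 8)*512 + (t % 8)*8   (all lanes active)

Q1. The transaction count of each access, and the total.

A1: 2 transactions
A2: 1 transaction

Answer: 2,1; total 3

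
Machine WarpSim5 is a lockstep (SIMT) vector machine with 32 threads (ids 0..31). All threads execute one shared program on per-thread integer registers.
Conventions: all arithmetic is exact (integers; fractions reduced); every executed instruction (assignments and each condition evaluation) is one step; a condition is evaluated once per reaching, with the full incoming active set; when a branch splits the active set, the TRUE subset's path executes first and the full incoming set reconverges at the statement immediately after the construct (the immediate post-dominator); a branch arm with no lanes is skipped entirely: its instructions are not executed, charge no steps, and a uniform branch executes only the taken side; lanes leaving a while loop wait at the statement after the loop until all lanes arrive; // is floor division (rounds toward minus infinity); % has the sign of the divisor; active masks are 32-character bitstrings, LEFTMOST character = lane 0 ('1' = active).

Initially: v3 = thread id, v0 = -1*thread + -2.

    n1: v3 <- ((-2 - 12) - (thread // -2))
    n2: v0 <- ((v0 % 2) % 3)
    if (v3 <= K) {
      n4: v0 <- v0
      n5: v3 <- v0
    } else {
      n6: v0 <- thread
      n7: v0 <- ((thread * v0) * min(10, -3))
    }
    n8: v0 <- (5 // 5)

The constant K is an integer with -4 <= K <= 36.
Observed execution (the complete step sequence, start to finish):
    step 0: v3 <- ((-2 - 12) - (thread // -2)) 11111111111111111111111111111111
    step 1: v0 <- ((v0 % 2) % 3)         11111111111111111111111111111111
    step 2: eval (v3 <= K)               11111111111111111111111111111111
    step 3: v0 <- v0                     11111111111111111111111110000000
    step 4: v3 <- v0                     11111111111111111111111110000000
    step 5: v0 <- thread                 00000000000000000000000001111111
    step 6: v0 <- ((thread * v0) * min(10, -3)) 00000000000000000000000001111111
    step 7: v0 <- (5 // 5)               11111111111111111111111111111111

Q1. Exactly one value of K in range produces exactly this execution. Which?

Answer: K = -2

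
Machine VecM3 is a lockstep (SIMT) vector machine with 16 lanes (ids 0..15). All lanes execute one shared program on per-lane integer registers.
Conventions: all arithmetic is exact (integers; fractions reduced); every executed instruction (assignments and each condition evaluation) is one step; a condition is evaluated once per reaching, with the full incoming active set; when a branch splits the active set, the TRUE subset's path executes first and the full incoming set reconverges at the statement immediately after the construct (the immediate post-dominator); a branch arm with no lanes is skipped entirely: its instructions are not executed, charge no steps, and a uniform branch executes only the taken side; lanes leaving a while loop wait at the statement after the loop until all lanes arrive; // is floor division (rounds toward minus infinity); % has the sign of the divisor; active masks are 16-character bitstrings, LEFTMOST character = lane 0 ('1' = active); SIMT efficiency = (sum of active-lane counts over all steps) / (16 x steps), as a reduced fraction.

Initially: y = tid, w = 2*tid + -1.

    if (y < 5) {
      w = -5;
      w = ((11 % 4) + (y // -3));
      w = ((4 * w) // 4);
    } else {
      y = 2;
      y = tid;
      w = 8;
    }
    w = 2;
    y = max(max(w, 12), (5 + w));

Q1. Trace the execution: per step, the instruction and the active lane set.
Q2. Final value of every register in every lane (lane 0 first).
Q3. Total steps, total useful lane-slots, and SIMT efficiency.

step 0: eval (y < 5)                 1111111111111111
step 1: w <- -5                      1111100000000000
step 2: w <- ((11 % 4) + (y // -3))  1111100000000000
step 3: w <- ((4 * w) // 4)          1111100000000000
step 4: y <- 2                       0000011111111111
step 5: y <- tid                     0000011111111111
step 6: w <- 8                       0000011111111111
step 7: w <- 2                       1111111111111111
step 8: y <- max(max(w, 12), (5 + w)) 1111111111111111

Answer: 9 steps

y: 12,12,12,12,12,12,12,12,12,12,12,12,12,12,12,12
w: 2,2,2,2,2,2,2,2,2,2,2,2,2,2,2,2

steps = 9; useful = 96; efficiency = 96/144 = 2/3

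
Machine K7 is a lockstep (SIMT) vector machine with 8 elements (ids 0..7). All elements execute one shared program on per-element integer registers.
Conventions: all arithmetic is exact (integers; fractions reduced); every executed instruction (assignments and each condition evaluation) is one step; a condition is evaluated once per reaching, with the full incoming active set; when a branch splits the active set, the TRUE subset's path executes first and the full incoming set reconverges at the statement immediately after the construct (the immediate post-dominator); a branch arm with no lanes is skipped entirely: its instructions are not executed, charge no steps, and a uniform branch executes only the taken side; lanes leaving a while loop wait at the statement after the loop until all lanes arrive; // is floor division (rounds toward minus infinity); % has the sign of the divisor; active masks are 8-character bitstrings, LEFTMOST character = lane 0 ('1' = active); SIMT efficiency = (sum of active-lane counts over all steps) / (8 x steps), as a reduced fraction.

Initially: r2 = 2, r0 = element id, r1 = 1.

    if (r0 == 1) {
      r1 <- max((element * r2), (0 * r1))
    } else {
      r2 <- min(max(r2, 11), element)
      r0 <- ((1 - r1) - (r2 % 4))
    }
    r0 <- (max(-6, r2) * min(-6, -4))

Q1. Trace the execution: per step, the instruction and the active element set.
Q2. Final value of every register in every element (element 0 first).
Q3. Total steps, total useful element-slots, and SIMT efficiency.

step 0: eval (r0 == 1)               11111111
step 1: r1 <- max((element * r2), (0 * r1)) 01000000
step 2: r2 <- min(max(r2, 11), element) 10111111
step 3: r0 <- ((1 - r1) - (r2 % 4))  10111111
step 4: r0 <- (max(-6, r2) * min(-6, -4)) 11111111

Answer: 5 steps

r2: 0,2,2,3,4,5,6,7
r0: 0,-12,-12,-18,-24,-30,-36,-42
r1: 1,2,1,1,1,1,1,1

steps = 5; useful = 31; efficiency = 31/40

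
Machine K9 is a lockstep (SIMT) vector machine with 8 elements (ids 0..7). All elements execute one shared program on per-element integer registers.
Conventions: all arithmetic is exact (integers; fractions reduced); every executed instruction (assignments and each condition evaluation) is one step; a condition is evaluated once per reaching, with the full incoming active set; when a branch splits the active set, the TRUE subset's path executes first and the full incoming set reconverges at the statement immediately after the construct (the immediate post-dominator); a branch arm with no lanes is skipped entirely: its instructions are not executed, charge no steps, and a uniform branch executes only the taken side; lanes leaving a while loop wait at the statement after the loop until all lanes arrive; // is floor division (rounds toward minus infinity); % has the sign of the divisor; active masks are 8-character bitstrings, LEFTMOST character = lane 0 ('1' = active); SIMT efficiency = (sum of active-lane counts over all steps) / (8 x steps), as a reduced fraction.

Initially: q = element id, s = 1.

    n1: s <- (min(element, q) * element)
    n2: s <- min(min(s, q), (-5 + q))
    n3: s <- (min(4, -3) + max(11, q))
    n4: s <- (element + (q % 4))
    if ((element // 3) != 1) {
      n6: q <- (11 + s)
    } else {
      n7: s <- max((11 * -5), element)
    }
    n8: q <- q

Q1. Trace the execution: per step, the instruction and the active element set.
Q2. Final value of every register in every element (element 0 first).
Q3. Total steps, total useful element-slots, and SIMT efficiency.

step 0: s <- (min(element, q) * element) 11111111
step 1: s <- min(min(s, q), (-5 + q)) 11111111
step 2: s <- (min(4, -3) + max(11, q)) 11111111
step 3: s <- (element + (q % 4))     11111111
step 4: eval ((element // 3) != 1)   11111111
step 5: q <- (11 + s)                11100011
step 6: s <- max((11 * -5), element) 00011100
step 7: q <- q                       11111111

Answer: 8 steps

q: 11,13,15,3,4,5,19,21
s: 0,2,4,3,4,5,8,10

steps = 8; useful = 56; efficiency = 56/64 = 7/8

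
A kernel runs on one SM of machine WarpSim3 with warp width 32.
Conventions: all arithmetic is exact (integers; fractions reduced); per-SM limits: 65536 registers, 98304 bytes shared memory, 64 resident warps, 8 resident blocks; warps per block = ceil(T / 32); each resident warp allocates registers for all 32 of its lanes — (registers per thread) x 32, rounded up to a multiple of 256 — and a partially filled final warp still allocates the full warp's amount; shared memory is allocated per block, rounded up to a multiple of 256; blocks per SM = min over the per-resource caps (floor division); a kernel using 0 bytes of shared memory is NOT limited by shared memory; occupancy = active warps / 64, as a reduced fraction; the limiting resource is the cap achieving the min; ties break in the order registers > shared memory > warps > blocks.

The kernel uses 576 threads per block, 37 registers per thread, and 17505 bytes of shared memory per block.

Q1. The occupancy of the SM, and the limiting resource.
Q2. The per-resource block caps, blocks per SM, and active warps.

Answer: occupancy 9/16, limited by registers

registers: 2 blocks
shared memory: 5 blocks
warps: 3 blocks
blocks: 8 blocks

Answer: 2 blocks, 36 active warps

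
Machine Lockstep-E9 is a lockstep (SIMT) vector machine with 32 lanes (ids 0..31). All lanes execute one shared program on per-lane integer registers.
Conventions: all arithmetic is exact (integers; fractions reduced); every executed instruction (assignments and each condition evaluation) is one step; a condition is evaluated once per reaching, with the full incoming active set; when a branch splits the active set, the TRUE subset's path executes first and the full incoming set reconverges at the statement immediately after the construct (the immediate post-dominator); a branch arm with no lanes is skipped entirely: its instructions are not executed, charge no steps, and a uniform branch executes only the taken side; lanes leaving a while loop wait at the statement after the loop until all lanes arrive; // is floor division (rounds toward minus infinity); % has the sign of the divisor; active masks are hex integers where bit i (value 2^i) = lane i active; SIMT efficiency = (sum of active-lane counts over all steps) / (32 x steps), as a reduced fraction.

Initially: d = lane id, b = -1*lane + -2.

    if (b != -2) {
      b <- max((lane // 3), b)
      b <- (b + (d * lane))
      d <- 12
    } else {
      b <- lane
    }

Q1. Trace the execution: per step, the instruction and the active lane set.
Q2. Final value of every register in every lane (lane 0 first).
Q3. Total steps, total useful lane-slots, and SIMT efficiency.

step 0: eval (b != -2)               0xffffffff
step 1: b <- max((lane // 3), b)     0xfffffffe
step 2: b <- (b + (d * lane))        0xfffffffe
step 3: d <- 12                      0xfffffffe
step 4: b <- lane                    0x00000001

Answer: 5 steps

d: 0,12,12,12,12,12,12,12,12,12,12,12,12,12,12,12,12,12,12,12,12,12,12,12,12,12,12,12,12,12,12,12
b: 0,1,4,10,17,26,38,51,66,84,103,124,148,173,200,230,261,294,330,367,406,448,491,536,584,633,684,738,793,850,910,971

steps = 5; useful = 126; efficiency = 126/160 = 63/80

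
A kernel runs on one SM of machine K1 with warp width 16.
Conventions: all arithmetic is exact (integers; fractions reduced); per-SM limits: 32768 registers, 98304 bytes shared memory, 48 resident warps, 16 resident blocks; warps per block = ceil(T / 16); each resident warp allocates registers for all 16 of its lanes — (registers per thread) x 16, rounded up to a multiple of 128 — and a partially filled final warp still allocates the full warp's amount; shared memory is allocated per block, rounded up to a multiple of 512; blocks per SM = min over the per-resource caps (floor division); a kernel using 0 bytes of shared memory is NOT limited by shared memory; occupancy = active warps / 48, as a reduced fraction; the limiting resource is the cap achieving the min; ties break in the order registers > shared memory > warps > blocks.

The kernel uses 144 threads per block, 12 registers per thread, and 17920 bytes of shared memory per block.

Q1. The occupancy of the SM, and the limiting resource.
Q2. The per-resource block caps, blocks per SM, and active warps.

Answer: occupancy 15/16, limited by shared memory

registers: 14 blocks
shared memory: 5 blocks
warps: 5 blocks
blocks: 16 blocks

Answer: 5 blocks, 45 active warps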